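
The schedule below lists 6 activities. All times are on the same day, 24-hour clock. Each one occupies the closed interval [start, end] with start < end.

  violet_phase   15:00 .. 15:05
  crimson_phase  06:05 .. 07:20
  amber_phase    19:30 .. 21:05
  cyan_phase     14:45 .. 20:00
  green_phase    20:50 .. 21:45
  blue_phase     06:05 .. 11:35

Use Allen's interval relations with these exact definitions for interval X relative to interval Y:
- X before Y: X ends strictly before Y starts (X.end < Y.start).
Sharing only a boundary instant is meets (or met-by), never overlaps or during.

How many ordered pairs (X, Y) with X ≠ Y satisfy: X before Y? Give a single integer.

11

Checking all 30 ordered pairs for relation 'before'; matching pairs in alphabetical order:
(blue_phase, amber_phase): blue_phase before amber_phase ✓
(blue_phase, cyan_phase): blue_phase before cyan_phase ✓
(blue_phase, green_phase): blue_phase before green_phase ✓
(blue_phase, violet_phase): blue_phase before violet_phase ✓
(crimson_phase, amber_phase): crimson_phase before amber_phase ✓
(crimson_phase, cyan_phase): crimson_phase before cyan_phase ✓
(crimson_phase, green_phase): crimson_phase before green_phase ✓
(crimson_phase, violet_phase): crimson_phase before violet_phase ✓
(cyan_phase, green_phase): cyan_phase before green_phase ✓
(violet_phase, amber_phase): violet_phase before amber_phase ✓
(violet_phase, green_phase): violet_phase before green_phase ✓
Count: 11.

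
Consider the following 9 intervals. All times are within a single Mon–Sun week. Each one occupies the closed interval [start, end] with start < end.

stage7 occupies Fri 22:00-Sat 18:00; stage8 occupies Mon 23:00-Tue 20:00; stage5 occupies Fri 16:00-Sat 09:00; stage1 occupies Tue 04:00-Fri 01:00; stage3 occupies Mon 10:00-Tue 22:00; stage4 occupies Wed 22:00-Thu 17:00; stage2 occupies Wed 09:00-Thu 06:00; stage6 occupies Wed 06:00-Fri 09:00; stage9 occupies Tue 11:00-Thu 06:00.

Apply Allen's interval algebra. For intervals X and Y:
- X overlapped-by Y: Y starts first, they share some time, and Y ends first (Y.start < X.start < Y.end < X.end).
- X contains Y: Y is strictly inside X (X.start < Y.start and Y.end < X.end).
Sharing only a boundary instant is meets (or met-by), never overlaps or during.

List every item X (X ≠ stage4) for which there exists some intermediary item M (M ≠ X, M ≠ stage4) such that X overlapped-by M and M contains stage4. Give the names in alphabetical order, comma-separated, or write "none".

stage6

Target stage4 = [Wed 22:00, Thu 17:00].
Intermediaries M with M contains stage4: stage1, stage6.
Via stage1 — items with X overlapped-by stage1: stage6.
Via stage6 — items with X overlapped-by stage6: none.
Union: stage6.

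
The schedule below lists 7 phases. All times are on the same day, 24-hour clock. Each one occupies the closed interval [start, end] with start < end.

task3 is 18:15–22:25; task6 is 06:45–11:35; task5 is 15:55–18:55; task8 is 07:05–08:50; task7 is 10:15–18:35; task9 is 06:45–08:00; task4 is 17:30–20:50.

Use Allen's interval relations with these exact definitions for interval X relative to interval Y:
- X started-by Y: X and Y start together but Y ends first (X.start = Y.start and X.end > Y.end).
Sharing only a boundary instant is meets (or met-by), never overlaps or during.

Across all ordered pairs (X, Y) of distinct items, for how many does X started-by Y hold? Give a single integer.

Checking all 42 ordered pairs for relation 'started-by'; matching pairs in alphabetical order:
(task6, task9): task6 started-by task9 ✓
Count: 1.

1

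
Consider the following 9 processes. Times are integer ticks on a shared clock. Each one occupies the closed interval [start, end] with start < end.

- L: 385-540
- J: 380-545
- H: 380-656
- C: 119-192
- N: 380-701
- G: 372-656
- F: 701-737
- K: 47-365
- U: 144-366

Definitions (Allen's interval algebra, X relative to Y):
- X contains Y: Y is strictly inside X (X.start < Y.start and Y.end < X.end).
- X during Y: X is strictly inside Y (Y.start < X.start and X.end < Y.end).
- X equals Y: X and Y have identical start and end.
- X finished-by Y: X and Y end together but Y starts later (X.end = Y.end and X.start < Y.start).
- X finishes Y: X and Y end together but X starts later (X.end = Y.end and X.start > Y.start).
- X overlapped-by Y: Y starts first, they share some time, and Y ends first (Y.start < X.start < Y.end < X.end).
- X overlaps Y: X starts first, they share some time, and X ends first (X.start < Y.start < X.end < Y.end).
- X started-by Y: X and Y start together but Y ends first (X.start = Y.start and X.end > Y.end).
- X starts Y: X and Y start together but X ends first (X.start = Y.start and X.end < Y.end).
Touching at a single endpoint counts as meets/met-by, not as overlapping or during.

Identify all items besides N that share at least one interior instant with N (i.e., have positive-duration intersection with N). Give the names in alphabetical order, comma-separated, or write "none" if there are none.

G, H, J, L

Target N = [380, 701].
C [119, 192] → before → no.
F [701, 737] → met-by → no.
G [372, 656] → overlaps → yes.
H [380, 656] → starts → yes.
J [380, 545] → starts → yes.
K [47, 365] → before → no.
L [385, 540] → during → yes.
U [144, 366] → before → no.
Result: G, H, J, L.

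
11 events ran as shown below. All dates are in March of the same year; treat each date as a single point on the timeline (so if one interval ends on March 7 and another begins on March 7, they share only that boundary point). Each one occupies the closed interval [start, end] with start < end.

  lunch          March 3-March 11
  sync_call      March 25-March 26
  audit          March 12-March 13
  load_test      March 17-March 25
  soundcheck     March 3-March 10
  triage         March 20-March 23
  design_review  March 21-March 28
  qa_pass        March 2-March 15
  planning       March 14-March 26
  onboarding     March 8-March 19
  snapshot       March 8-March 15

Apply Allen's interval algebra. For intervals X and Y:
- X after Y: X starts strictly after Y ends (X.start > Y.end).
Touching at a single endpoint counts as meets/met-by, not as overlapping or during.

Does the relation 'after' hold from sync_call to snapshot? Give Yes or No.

Yes

sync_call = [March 25, March 26], snapshot = [March 8, March 15].
Actual relation of sync_call to snapshot: after.
Asked whether 'after' holds → Yes.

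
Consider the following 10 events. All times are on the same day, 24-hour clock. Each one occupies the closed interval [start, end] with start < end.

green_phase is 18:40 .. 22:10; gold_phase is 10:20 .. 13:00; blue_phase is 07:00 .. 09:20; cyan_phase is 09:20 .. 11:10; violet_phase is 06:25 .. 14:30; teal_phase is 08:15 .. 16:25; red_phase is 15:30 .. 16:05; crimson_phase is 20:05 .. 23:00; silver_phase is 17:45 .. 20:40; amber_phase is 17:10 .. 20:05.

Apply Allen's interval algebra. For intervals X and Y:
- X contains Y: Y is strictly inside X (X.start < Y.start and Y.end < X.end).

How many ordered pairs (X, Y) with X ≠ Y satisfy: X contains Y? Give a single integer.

Checking all 90 ordered pairs for relation 'contains'; matching pairs in alphabetical order:
(teal_phase, cyan_phase): teal_phase contains cyan_phase ✓
(teal_phase, gold_phase): teal_phase contains gold_phase ✓
(teal_phase, red_phase): teal_phase contains red_phase ✓
(violet_phase, blue_phase): violet_phase contains blue_phase ✓
(violet_phase, cyan_phase): violet_phase contains cyan_phase ✓
(violet_phase, gold_phase): violet_phase contains gold_phase ✓
Count: 6.

6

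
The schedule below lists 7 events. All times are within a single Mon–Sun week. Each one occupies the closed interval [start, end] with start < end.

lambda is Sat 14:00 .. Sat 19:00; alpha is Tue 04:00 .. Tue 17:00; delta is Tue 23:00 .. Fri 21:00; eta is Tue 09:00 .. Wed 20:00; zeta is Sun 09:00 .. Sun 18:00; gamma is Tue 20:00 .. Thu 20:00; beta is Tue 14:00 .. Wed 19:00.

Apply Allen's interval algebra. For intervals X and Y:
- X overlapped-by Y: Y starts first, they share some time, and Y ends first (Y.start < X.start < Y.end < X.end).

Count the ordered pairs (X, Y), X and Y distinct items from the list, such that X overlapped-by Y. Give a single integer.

Checking all 42 ordered pairs for relation 'overlapped-by'; matching pairs in alphabetical order:
(beta, alpha): beta overlapped-by alpha ✓
(delta, beta): delta overlapped-by beta ✓
(delta, eta): delta overlapped-by eta ✓
(delta, gamma): delta overlapped-by gamma ✓
(eta, alpha): eta overlapped-by alpha ✓
(gamma, beta): gamma overlapped-by beta ✓
(gamma, eta): gamma overlapped-by eta ✓
Count: 7.

7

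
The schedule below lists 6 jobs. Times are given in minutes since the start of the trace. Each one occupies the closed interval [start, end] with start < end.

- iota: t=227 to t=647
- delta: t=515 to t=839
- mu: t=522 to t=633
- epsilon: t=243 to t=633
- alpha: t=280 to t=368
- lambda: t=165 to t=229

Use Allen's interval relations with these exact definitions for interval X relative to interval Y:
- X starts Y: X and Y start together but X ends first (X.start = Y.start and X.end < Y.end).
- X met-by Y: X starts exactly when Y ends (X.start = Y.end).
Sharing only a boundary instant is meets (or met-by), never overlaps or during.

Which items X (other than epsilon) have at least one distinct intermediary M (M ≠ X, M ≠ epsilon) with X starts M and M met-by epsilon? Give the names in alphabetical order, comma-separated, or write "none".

none

Target epsilon = [t=243, t=633].
Intermediaries M with M met-by epsilon: none.
Union: none.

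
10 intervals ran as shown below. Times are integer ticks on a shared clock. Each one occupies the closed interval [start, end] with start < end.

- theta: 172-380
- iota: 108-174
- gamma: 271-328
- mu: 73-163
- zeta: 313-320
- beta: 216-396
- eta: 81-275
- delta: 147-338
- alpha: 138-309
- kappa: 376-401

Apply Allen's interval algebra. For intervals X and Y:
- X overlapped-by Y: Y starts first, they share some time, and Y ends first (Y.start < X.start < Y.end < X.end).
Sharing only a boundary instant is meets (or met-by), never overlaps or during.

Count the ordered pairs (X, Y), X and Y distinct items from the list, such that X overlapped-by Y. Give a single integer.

Checking all 90 ordered pairs for relation 'overlapped-by'; matching pairs in alphabetical order:
(alpha, eta): alpha overlapped-by eta ✓
(alpha, iota): alpha overlapped-by iota ✓
(alpha, mu): alpha overlapped-by mu ✓
(beta, alpha): beta overlapped-by alpha ✓
(beta, delta): beta overlapped-by delta ✓
(beta, eta): beta overlapped-by eta ✓
(beta, theta): beta overlapped-by theta ✓
(delta, alpha): delta overlapped-by alpha ✓
(delta, eta): delta overlapped-by eta ✓
(delta, iota): delta overlapped-by iota ✓
(delta, mu): delta overlapped-by mu ✓
(eta, mu): eta overlapped-by mu ✓
(gamma, alpha): gamma overlapped-by alpha ✓
(gamma, eta): gamma overlapped-by eta ✓
(iota, mu): iota overlapped-by mu ✓
(kappa, beta): kappa overlapped-by beta ✓
(kappa, theta): kappa overlapped-by theta ✓
(theta, alpha): theta overlapped-by alpha ✓
(theta, delta): theta overlapped-by delta ✓
(theta, eta): theta overlapped-by eta ✓
(theta, iota): theta overlapped-by iota ✓
Count: 21.

21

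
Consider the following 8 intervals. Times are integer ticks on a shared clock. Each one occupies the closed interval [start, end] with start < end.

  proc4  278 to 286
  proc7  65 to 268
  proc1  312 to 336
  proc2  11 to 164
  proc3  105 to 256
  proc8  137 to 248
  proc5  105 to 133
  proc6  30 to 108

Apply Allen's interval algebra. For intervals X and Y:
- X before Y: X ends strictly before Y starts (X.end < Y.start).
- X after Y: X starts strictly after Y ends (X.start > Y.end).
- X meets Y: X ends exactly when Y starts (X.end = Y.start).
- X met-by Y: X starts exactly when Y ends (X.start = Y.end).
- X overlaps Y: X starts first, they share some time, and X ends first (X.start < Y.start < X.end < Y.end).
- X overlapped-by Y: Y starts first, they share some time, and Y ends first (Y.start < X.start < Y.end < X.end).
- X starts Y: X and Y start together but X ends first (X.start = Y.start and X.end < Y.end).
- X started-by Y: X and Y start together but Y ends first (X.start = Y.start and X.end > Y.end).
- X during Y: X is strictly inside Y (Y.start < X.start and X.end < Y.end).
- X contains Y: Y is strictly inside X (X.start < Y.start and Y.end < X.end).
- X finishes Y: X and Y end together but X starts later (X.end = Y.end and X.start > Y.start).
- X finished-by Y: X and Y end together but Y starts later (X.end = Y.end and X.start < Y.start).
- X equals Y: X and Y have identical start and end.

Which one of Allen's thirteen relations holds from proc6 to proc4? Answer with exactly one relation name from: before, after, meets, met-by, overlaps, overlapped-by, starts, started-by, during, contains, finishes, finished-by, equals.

proc6 = [30, 108]; proc4 = [278, 286].
Compare endpoints: proc6.start < proc4.start, proc6.start < proc4.end, proc6.end < proc4.start, proc6.end < proc4.end.
That pattern is 'before'.

before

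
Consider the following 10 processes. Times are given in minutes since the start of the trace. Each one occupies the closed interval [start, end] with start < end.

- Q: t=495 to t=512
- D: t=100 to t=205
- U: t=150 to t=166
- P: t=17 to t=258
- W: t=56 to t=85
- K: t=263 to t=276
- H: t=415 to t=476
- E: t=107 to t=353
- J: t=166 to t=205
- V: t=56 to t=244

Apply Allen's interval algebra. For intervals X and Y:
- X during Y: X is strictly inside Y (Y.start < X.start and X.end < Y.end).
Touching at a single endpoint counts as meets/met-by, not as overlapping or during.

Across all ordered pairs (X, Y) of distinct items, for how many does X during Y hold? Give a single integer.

12

Checking all 90 ordered pairs for relation 'during'; matching pairs in alphabetical order:
(D, P): D during P ✓
(D, V): D during V ✓
(J, E): J during E ✓
(J, P): J during P ✓
(J, V): J during V ✓
(K, E): K during E ✓
(U, D): U during D ✓
(U, E): U during E ✓
(U, P): U during P ✓
(U, V): U during V ✓
(V, P): V during P ✓
(W, P): W during P ✓
Count: 12.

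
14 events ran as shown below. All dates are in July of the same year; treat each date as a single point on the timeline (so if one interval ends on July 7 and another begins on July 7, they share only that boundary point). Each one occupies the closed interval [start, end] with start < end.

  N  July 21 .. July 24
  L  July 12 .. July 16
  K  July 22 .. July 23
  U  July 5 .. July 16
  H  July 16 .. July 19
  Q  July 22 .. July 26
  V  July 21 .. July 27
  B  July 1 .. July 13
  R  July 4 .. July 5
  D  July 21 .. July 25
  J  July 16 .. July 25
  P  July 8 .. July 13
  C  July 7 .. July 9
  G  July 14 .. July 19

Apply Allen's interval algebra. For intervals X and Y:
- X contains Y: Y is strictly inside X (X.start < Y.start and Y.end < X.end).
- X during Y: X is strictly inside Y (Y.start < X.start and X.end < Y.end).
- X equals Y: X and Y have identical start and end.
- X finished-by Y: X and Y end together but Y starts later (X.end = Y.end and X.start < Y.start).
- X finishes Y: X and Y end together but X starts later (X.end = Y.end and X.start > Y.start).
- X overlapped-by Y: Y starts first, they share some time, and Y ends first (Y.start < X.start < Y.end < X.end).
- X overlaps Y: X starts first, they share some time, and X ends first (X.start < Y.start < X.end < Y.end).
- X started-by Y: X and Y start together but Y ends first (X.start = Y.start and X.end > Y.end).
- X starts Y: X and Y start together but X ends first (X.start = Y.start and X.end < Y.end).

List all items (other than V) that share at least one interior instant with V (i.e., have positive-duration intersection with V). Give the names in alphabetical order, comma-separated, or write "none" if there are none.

Target V = [July 21, July 27].
B [July 1, July 13] → before → no.
C [July 7, July 9] → before → no.
D [July 21, July 25] → starts → yes.
G [July 14, July 19] → before → no.
H [July 16, July 19] → before → no.
J [July 16, July 25] → overlaps → yes.
K [July 22, July 23] → during → yes.
L [July 12, July 16] → before → no.
N [July 21, July 24] → starts → yes.
P [July 8, July 13] → before → no.
Q [July 22, July 26] → during → yes.
R [July 4, July 5] → before → no.
U [July 5, July 16] → before → no.
Result: D, J, K, N, Q.

D, J, K, N, Q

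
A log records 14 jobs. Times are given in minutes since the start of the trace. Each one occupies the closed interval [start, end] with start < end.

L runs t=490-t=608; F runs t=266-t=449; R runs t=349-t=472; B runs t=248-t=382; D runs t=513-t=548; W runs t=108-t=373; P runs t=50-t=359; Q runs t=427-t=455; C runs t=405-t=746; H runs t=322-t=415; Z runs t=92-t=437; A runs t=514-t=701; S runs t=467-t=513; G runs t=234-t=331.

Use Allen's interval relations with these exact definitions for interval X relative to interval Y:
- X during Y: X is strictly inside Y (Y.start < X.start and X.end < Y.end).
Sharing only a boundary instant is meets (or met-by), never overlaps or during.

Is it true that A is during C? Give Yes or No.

Yes

A = [t=514, t=701], C = [t=405, t=746].
Actual relation of A to C: during.
Asked whether 'during' holds → Yes.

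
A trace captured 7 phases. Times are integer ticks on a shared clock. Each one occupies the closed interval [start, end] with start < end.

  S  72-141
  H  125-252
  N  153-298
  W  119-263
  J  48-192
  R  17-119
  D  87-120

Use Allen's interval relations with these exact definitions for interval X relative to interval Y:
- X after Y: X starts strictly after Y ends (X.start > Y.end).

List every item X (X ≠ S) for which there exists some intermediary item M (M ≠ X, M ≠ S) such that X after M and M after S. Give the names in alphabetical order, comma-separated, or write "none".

none

Target S = [72, 141].
Intermediaries M with M after S: N.
Via N — items with X after N: none.
Union: none.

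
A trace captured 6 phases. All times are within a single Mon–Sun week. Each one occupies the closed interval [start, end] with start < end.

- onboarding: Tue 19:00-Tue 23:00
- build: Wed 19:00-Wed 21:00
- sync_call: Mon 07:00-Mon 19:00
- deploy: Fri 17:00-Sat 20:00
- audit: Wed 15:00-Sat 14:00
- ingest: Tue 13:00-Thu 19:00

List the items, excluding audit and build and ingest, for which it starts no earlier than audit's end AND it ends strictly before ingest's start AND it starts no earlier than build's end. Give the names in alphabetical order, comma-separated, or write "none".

Conditions: its start is no earlier than audit's end (X.start >= Sat 14:00) AND its end is strictly before ingest's start (X.end < Tue 13:00) AND its start is no earlier than build's end (X.start >= Wed 21:00).
deploy: start Fri 17:00 >= Sat 14:00? ✗; end Sat 20:00 < Tue 13:00? ✗; start Fri 17:00 >= Wed 21:00? ✓ → no.
onboarding: start Tue 19:00 >= Sat 14:00? ✗; end Tue 23:00 < Tue 13:00? ✗; start Tue 19:00 >= Wed 21:00? ✗ → no.
sync_call: start Mon 07:00 >= Sat 14:00? ✗; end Mon 19:00 < Tue 13:00? ✓; start Mon 07:00 >= Wed 21:00? ✗ → no.
Result: none.

none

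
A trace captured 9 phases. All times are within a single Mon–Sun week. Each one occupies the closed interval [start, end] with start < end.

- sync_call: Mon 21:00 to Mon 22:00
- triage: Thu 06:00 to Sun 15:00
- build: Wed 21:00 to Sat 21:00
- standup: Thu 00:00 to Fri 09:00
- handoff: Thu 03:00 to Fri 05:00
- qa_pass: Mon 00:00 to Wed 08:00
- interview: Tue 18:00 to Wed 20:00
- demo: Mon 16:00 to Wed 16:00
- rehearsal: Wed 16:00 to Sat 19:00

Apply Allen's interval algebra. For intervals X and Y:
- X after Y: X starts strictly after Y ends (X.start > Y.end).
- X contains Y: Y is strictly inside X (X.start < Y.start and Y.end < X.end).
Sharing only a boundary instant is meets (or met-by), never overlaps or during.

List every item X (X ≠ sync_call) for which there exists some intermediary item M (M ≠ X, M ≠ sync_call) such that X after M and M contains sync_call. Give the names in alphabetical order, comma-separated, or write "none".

Target sync_call = [Mon 21:00, Mon 22:00].
Intermediaries M with M contains sync_call: demo, qa_pass.
Via demo — items with X after demo: build, handoff, standup, triage.
Via qa_pass — items with X after qa_pass: build, handoff, rehearsal, standup, triage.
Union: build, handoff, rehearsal, standup, triage.

build, handoff, rehearsal, standup, triage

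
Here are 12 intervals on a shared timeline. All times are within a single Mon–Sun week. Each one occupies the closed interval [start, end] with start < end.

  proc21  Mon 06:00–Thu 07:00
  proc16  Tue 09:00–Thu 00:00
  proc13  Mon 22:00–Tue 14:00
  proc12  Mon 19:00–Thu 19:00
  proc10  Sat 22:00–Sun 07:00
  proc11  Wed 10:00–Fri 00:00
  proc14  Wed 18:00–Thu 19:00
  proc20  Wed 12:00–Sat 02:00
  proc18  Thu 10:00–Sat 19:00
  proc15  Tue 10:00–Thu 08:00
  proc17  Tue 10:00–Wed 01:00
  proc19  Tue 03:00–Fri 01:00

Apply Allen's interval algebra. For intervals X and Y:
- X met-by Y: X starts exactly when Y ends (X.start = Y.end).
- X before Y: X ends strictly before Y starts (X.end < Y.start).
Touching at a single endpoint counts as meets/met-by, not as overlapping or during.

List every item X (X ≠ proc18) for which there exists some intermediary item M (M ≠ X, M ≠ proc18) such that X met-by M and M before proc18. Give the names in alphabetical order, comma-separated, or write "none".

none

Target proc18 = [Thu 10:00, Sat 19:00].
Intermediaries M with M before proc18: proc13, proc15, proc16, proc17, proc21.
Via proc13 — items with X met-by proc13: none.
Via proc15 — items with X met-by proc15: none.
Via proc16 — items with X met-by proc16: none.
Via proc17 — items with X met-by proc17: none.
Via proc21 — items with X met-by proc21: none.
Union: none.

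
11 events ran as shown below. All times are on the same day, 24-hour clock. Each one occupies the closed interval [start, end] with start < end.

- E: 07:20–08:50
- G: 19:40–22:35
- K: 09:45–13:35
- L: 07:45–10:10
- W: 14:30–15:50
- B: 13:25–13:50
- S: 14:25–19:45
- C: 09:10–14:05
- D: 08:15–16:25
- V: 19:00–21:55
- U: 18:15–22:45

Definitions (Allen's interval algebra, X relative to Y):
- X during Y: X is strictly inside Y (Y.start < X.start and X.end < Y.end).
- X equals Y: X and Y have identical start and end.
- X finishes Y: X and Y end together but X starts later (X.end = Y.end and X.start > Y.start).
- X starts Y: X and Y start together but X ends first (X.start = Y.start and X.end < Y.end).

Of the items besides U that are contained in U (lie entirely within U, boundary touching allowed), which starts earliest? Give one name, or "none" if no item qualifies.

Target U = [18:15, 22:45].
B [13:25, 13:50] → before → excluded.
C [09:10, 14:05] → before → excluded.
D [08:15, 16:25] → before → excluded.
E [07:20, 08:50] → before → excluded.
G [19:40, 22:35] → during → candidate.
K [09:45, 13:35] → before → excluded.
L [07:45, 10:10] → before → excluded.
S [14:25, 19:45] → overlaps → excluded.
V [19:00, 21:55] → during → candidate.
W [14:30, 15:50] → before → excluded.
Among candidates, earliest start is 19:00 → V.

V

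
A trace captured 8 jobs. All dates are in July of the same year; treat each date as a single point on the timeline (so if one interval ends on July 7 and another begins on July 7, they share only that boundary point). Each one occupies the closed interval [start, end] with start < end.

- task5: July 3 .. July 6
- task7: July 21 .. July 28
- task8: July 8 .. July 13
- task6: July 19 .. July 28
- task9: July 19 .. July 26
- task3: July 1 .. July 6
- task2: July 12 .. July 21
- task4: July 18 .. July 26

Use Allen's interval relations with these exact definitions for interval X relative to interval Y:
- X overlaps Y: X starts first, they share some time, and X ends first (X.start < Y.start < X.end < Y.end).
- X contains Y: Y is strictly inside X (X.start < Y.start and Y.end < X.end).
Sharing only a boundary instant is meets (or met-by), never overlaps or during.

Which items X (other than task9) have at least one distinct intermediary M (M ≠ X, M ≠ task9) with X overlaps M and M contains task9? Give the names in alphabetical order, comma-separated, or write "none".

none

Target task9 = [July 19, July 26].
Intermediaries M with M contains task9: none.
Union: none.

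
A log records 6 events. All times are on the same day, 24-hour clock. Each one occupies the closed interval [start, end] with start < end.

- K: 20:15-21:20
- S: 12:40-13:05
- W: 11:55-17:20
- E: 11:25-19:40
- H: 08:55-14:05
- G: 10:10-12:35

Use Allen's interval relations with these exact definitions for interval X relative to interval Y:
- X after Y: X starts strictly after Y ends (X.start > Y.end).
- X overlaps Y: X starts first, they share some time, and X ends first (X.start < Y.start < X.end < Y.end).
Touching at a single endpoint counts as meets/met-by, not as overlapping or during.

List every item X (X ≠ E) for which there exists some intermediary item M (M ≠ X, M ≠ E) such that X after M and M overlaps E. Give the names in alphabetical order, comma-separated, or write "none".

Target E = [11:25, 19:40].
Intermediaries M with M overlaps E: G, H.
Via G — items with X after G: K, S.
Via H — items with X after H: K.
Union: K, S.

K, S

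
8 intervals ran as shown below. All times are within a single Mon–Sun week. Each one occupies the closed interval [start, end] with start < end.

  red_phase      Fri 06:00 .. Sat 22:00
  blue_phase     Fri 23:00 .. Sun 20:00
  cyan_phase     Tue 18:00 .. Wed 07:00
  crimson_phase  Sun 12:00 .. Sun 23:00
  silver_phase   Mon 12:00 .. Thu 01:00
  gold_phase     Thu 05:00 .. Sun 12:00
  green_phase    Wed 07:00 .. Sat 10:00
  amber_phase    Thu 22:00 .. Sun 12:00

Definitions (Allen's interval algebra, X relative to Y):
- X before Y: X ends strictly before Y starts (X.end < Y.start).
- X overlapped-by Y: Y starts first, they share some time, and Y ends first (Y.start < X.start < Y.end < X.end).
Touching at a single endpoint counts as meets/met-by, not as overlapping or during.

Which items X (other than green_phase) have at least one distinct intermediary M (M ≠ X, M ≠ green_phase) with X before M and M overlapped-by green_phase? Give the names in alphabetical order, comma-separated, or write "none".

cyan_phase, silver_phase

Target green_phase = [Wed 07:00, Sat 10:00].
Intermediaries M with M overlapped-by green_phase: amber_phase, blue_phase, gold_phase, red_phase.
Via amber_phase — items with X before amber_phase: cyan_phase, silver_phase.
Via blue_phase — items with X before blue_phase: cyan_phase, silver_phase.
Via gold_phase — items with X before gold_phase: cyan_phase, silver_phase.
Via red_phase — items with X before red_phase: cyan_phase, silver_phase.
Union: cyan_phase, silver_phase.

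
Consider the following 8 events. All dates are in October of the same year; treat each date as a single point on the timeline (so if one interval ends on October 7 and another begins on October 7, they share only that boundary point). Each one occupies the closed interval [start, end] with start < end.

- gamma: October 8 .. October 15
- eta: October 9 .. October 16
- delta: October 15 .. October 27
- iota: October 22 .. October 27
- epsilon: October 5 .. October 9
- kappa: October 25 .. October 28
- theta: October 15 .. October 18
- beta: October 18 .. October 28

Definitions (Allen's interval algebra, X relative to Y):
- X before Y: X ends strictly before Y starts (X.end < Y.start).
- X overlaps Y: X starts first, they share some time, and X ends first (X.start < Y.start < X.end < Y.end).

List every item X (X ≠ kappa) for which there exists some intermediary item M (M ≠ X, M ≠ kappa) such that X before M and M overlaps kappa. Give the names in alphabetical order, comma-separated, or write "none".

Target kappa = [October 25, October 28].
Intermediaries M with M overlaps kappa: delta, iota.
Via delta — items with X before delta: epsilon.
Via iota — items with X before iota: epsilon, eta, gamma, theta.
Union: epsilon, eta, gamma, theta.

epsilon, eta, gamma, theta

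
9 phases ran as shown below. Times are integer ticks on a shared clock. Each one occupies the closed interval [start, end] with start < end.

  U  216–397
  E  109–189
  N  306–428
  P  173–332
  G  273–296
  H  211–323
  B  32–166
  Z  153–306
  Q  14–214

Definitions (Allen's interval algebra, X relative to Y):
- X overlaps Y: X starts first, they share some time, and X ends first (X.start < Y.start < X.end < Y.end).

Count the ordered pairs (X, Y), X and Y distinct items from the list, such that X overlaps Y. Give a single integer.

Checking all 72 ordered pairs for relation 'overlaps'; matching pairs in alphabetical order:
(B, E): B overlaps E ✓
(B, Z): B overlaps Z ✓
(E, P): E overlaps P ✓
(E, Z): E overlaps Z ✓
(H, N): H overlaps N ✓
(H, U): H overlaps U ✓
(P, N): P overlaps N ✓
(P, U): P overlaps U ✓
(Q, H): Q overlaps H ✓
(Q, P): Q overlaps P ✓
(Q, Z): Q overlaps Z ✓
(U, N): U overlaps N ✓
(Z, H): Z overlaps H ✓
(Z, P): Z overlaps P ✓
(Z, U): Z overlaps U ✓
Count: 15.

15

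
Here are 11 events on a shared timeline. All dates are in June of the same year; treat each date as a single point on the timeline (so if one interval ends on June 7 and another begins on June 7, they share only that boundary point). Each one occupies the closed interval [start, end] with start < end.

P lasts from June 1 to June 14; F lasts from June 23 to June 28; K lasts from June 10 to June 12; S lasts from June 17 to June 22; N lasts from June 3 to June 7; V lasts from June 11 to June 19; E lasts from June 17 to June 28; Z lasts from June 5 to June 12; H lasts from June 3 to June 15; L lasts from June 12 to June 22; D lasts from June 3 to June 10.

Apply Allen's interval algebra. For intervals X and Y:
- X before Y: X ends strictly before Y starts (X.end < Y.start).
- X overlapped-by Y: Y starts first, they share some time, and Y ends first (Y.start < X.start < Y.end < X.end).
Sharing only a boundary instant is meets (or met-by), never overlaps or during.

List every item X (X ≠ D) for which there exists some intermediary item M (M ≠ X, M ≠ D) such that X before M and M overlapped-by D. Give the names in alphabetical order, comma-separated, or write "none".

none

Target D = [June 3, June 10].
Intermediaries M with M overlapped-by D: Z.
Via Z — items with X before Z: none.
Union: none.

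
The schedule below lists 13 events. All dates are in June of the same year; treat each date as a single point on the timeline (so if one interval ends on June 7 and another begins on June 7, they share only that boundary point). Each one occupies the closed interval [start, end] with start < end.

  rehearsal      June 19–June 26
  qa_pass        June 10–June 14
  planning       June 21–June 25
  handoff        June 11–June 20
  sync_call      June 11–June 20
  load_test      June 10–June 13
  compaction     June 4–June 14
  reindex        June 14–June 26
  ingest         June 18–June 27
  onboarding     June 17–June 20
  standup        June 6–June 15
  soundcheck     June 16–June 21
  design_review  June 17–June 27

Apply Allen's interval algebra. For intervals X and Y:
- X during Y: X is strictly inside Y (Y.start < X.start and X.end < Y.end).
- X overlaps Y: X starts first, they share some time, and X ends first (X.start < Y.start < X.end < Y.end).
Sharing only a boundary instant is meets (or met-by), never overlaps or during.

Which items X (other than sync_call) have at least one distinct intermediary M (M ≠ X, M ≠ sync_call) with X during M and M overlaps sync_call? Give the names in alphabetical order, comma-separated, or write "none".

Target sync_call = [June 11, June 20].
Intermediaries M with M overlaps sync_call: compaction, load_test, qa_pass, standup.
Via compaction — items with X during compaction: load_test.
Via load_test — items with X during load_test: none.
Via qa_pass — items with X during qa_pass: none.
Via standup — items with X during standup: load_test, qa_pass.
Union: load_test, qa_pass.

load_test, qa_pass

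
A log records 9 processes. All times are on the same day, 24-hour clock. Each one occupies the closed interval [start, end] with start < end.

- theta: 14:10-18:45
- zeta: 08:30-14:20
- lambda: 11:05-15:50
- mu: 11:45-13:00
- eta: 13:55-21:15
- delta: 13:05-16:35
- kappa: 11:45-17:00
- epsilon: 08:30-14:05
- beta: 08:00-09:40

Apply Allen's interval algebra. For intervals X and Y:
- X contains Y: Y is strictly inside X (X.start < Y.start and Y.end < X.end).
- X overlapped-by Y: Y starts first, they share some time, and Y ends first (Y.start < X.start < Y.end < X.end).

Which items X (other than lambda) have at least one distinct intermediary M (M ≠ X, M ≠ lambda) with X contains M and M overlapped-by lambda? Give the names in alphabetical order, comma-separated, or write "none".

Target lambda = [11:05, 15:50].
Intermediaries M with M overlapped-by lambda: delta, eta, kappa, theta.
Via delta — items with X contains delta: kappa.
Via eta — items with X contains eta: none.
Via kappa — items with X contains kappa: none.
Via theta — items with X contains theta: eta.
Union: eta, kappa.

eta, kappa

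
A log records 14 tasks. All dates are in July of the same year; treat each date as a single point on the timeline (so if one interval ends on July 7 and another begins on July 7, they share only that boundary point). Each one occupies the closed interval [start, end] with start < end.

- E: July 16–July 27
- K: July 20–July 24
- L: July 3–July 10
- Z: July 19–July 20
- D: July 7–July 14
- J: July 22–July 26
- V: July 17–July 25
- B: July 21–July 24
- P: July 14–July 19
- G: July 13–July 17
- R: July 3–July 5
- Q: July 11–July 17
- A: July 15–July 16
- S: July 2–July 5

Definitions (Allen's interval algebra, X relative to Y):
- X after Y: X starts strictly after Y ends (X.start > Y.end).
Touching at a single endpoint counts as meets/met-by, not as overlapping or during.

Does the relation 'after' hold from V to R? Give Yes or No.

V = [July 17, July 25], R = [July 3, July 5].
Actual relation of V to R: after.
Asked whether 'after' holds → Yes.

Yes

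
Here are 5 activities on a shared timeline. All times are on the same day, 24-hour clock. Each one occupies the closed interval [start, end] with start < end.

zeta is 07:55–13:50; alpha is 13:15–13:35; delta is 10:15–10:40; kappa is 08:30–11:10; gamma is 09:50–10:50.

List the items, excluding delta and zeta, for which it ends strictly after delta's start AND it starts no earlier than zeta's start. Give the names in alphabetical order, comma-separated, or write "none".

Conditions: its end is strictly after delta's start (X.end > 10:15) AND its start is no earlier than zeta's start (X.start >= 07:55).
alpha: end 13:35 > 10:15? ✓; start 13:15 >= 07:55? ✓ → yes.
gamma: end 10:50 > 10:15? ✓; start 09:50 >= 07:55? ✓ → yes.
kappa: end 11:10 > 10:15? ✓; start 08:30 >= 07:55? ✓ → yes.
Result: alpha, gamma, kappa.

alpha, gamma, kappa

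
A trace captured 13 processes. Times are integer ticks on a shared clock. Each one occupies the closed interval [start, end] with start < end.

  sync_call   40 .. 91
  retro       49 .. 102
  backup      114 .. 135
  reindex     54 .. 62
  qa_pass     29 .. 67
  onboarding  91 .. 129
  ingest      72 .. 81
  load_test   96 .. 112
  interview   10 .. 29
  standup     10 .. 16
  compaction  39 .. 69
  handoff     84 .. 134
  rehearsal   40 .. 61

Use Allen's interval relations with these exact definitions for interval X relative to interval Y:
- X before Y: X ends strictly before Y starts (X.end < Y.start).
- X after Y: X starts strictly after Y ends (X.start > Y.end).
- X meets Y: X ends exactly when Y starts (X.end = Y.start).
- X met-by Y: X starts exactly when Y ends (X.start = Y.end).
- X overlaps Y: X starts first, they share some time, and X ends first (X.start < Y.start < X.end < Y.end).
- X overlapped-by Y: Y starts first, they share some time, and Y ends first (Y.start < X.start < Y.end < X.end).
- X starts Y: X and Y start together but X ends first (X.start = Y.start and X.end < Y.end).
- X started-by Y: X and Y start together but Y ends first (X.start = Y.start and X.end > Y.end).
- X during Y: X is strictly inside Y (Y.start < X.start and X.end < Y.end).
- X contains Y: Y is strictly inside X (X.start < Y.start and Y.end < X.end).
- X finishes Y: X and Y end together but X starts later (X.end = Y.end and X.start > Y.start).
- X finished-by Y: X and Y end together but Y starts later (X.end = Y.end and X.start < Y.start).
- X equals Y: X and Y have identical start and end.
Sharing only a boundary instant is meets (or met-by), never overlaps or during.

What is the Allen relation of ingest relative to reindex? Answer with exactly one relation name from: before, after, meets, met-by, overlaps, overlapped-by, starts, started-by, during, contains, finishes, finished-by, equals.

after

ingest = [72, 81]; reindex = [54, 62].
Compare endpoints: ingest.start > reindex.start, ingest.start > reindex.end, ingest.end > reindex.start, ingest.end > reindex.end.
That pattern is 'after'.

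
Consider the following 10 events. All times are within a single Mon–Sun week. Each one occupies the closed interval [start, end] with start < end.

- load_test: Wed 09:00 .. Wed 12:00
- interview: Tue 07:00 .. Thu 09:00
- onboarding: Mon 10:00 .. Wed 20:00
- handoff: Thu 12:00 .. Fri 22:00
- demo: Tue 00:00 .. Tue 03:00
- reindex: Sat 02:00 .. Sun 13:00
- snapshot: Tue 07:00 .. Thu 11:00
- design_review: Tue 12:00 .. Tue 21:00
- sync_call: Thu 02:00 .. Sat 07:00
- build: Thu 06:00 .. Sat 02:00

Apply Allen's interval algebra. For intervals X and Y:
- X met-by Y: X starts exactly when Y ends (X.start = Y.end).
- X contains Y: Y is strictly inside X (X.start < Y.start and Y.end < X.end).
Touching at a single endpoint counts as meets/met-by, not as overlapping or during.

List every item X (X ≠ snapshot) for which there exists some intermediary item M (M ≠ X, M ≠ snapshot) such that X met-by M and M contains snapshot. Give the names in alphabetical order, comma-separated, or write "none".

Target snapshot = [Tue 07:00, Thu 11:00].
Intermediaries M with M contains snapshot: none.
Union: none.

none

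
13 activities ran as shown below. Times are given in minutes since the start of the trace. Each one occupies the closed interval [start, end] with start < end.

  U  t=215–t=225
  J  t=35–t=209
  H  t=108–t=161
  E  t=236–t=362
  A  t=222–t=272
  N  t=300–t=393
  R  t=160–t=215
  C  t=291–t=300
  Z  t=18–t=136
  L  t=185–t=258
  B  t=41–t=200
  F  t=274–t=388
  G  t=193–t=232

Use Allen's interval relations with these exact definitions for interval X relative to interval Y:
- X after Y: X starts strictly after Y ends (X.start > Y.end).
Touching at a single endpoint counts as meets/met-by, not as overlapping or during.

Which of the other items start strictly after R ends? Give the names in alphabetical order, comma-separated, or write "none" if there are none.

Target R = [t=160, t=215].
A [t=222, t=272] → after → yes.
B [t=41, t=200] → overlaps → no.
C [t=291, t=300] → after → yes.
E [t=236, t=362] → after → yes.
F [t=274, t=388] → after → yes.
G [t=193, t=232] → overlapped-by → no.
H [t=108, t=161] → overlaps → no.
J [t=35, t=209] → overlaps → no.
L [t=185, t=258] → overlapped-by → no.
N [t=300, t=393] → after → yes.
U [t=215, t=225] → met-by → no.
Z [t=18, t=136] → before → no.
Result: A, C, E, F, N.

A, C, E, F, N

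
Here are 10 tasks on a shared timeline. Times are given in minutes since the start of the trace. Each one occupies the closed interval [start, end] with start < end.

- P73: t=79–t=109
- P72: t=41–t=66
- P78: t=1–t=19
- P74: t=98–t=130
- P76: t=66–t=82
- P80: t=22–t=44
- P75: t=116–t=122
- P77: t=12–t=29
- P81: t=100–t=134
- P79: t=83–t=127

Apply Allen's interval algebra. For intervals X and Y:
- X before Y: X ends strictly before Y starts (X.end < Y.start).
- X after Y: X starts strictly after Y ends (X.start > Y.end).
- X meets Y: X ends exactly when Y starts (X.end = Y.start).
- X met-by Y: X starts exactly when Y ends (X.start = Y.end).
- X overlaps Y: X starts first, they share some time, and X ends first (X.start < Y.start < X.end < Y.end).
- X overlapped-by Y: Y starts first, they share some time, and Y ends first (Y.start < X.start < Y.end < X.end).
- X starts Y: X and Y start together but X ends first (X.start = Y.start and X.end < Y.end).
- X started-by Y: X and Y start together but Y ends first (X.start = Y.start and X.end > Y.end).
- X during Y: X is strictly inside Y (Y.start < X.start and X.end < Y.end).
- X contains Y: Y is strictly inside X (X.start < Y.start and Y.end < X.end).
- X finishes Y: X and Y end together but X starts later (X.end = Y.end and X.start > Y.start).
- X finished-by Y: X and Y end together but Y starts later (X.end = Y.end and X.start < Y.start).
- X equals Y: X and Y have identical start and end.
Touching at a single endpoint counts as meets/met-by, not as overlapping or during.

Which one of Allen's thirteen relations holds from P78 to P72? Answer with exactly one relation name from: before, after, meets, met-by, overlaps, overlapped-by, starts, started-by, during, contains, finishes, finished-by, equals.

P78 = [t=1, t=19]; P72 = [t=41, t=66].
Compare endpoints: P78.start < P72.start, P78.start < P72.end, P78.end < P72.start, P78.end < P72.end.
That pattern is 'before'.

before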